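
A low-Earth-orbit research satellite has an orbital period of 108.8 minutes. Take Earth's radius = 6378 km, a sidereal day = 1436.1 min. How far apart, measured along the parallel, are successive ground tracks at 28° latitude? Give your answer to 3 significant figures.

T = 108.8 min = 6528.0 s.
Node shift per orbit = (6528.0/86166) × 360° = 27.27°.
Equatorial spacing = 27.27 × 111.3 km/° = 3036 km.
At 28° latitude, spacing = 3036 × cos(28°) = 2681 km.

2680 km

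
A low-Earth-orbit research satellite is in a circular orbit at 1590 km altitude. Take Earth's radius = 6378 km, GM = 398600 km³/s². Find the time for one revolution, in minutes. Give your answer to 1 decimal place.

Semi-major axis a = 6378 + 1590 = 7968 km. Period T = 2π√(a³/μ) = 2π√(7968³/398600) = 7078.4 s = 117.97 min.

118.0 min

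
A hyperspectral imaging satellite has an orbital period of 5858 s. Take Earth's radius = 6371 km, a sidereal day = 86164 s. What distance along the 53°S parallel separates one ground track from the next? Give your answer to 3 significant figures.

Node shift per orbit = (5858.0/86164) × 360° = 24.48°.
Equatorial spacing = 24.48 × 111.2 km/° = 2722 km.
At 53° latitude, spacing = 2722 × cos(53°) = 1638 km.

1640 km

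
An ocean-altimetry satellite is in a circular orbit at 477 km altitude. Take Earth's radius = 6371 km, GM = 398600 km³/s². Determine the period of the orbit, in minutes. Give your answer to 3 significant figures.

94.0 min

Semi-major axis a = 6371 + 477 = 6848 km. Period T = 2π√(a³/μ) = 2π√(6848³/398600) = 5639.7 s = 94.00 min.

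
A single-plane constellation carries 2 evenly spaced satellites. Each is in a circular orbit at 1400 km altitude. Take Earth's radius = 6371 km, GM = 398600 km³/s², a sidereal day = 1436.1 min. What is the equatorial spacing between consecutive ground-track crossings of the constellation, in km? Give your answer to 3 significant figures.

1580 km

Semi-major axis a = 6371 + 1400 = 7771 km. Period T = 2π√(a³/μ) = 2π√(7771³/398600) = 6817.5 s = 113.63 min.
Single-satellite node shift = (6817.5/86166) × 360° = 28.48°.
With 2 satellites evenly phased, successive equator crossings are 28.48/2 = 14.242° apart.
That is 14.242 × 111.2 = 1584 km at the equator.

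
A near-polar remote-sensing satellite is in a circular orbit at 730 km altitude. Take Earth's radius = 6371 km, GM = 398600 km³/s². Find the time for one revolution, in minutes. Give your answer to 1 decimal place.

99.3 min

Semi-major axis a = 6371 + 730 = 7101 km. Period T = 2π√(a³/μ) = 2π√(7101³/398600) = 5955.1 s = 99.25 min.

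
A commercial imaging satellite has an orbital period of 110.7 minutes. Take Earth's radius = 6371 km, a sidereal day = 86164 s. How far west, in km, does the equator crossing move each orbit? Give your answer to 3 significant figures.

3090 km

T = 110.7 min = 6642.0 s.
During one orbit Earth rotates (6642.0 / 86164) × 360° = 27.75°.
At the equator that is 27.75° × (2π·6371/360) km/° = 27.75 × 111.2 = 3086 km.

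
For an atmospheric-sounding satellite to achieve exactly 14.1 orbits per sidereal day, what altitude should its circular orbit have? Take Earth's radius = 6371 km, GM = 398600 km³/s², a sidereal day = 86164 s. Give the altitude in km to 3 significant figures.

853 km

Required period T = 86164 / 14.1 = 6110.9 s.
From T = 2π√(a³/μ): a = (μ T²/4π²)^(1/3) = (398600 × 6110.9² / 4π²)^(1/3) = 7224 km.
Altitude h = a − R = 7224 − 6371 = 853 km.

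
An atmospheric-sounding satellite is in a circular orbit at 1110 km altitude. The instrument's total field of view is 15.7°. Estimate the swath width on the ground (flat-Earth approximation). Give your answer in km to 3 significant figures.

Half-angle = 15.7°/2 = 7.85°.
Swath width ≈ 2h·tan(θ/2) = 2 × 1110 × tan(7.85°) = 306.1 km.

306 km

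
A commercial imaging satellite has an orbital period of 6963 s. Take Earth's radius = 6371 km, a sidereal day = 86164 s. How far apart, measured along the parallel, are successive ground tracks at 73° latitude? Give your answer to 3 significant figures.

Node shift per orbit = (6963.0/86164) × 360° = 29.09°.
Equatorial spacing = 29.09 × 111.2 km/° = 3235 km.
At 73° latitude, spacing = 3235 × cos(73°) = 946 km.

946 km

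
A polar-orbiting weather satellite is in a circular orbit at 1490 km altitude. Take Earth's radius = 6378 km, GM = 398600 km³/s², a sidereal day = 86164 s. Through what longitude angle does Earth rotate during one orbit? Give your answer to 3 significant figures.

Semi-major axis a = 6378 + 1490 = 7868 km. Period T = 2π√(a³/μ) = 2π√(7868³/398600) = 6945.6 s = 115.76 min.
During one orbit Earth rotates (6945.6 / 86164) × 360° = 29.02°.

29.0°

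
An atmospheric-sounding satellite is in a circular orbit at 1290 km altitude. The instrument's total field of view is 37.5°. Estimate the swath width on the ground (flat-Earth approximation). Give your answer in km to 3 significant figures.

876 km

Half-angle = 37.5°/2 = 18.75°.
Swath width ≈ 2h·tan(θ/2) = 2 × 1290 × tan(18.75°) = 875.8 km.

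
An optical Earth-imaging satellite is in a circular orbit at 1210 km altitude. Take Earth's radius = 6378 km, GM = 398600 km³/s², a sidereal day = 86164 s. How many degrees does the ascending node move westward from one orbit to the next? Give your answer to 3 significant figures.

27.5°

Semi-major axis a = 6378 + 1210 = 7588 km. Period T = 2π√(a³/μ) = 2π√(7588³/398600) = 6578.1 s = 109.64 min.
During one orbit Earth rotates (6578.1 / 86164) × 360° = 27.48°.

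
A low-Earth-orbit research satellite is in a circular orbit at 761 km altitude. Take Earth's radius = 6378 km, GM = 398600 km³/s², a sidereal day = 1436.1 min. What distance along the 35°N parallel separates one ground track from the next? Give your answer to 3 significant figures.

Semi-major axis a = 6378 + 761 = 7139 km. Period T = 2π√(a³/μ) = 2π√(7139³/398600) = 6003.0 s = 100.05 min.
Node shift per orbit = (6003.0/86166) × 360° = 25.08°.
Equatorial spacing = 25.08 × 111.3 km/° = 2792 km.
At 35° latitude, spacing = 2792 × cos(35°) = 2287 km.

2290 km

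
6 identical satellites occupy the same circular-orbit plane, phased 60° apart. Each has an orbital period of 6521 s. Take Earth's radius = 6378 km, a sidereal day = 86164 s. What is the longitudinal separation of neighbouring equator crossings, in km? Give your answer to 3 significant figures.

505 km

Single-satellite node shift = (6521.0/86164) × 360° = 27.25°.
With 6 satellites evenly phased, successive equator crossings are 27.25/6 = 4.541° apart.
That is 4.541 × 111.3 = 505 km at the equator.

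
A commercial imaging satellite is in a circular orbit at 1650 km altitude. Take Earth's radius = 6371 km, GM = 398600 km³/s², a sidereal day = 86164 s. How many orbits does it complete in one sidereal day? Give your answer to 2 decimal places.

Semi-major axis a = 6371 + 1650 = 8021 km. Period T = 2π√(a³/μ) = 2π√(8021³/398600) = 7149.1 s = 119.15 min.
Orbits per sidereal day = 86164 / 7149.1 = 12.052.

12.05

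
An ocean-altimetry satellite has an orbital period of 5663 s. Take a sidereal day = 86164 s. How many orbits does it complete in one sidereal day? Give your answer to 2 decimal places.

Orbits per sidereal day = 86164 / 5663.0 = 15.215.

15.22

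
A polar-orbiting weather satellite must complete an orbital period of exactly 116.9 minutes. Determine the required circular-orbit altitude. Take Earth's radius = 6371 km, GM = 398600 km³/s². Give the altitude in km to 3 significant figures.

T = 116.9 min = 7014.0 s.
From T = 2π√(a³/μ): a = (μ T²/4π²)^(1/3) = (398600 × 7014.0² / 4π²)^(1/3) = 7920 km.
Altitude h = a − R = 7920 − 6371 = 1549 km.

1550 km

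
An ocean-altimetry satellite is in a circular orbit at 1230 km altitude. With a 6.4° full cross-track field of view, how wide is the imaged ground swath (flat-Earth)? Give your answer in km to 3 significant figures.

138 km

Half-angle = 6.4°/2 = 3.2°.
Swath width ≈ 2h·tan(θ/2) = 2 × 1230 × tan(3.2°) = 137.5 km.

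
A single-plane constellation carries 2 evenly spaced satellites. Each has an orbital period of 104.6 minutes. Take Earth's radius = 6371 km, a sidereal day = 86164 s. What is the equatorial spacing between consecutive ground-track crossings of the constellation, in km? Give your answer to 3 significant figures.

1460 km

T = 104.6 min = 6276.0 s.
Single-satellite node shift = (6276.0/86164) × 360° = 26.22°.
With 2 satellites evenly phased, successive equator crossings are 26.22/2 = 13.111° apart.
That is 13.111 × 111.2 = 1458 km at the equator.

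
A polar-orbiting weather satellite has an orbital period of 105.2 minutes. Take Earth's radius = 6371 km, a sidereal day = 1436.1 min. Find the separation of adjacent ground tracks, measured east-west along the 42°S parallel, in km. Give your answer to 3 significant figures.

2180 km

T = 105.2 min = 6312.0 s.
Node shift per orbit = (6312.0/86166) × 360° = 26.37°.
Equatorial spacing = 26.37 × 111.2 km/° = 2932 km.
At 42° latitude, spacing = 2932 × cos(42°) = 2179 km.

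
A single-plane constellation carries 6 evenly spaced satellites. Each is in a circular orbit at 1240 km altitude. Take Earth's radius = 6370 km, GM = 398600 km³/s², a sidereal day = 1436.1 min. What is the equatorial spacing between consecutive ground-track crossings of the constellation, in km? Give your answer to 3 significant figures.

Semi-major axis a = 6370 + 1240 = 7610 km. Period T = 2π√(a³/μ) = 2π√(7610³/398600) = 6606.8 s = 110.11 min.
Single-satellite node shift = (6606.8/86166) × 360° = 27.60°.
With 6 satellites evenly phased, successive equator crossings are 27.60/6 = 4.600° apart.
That is 4.600 × 111.2 = 511 km at the equator.

511 km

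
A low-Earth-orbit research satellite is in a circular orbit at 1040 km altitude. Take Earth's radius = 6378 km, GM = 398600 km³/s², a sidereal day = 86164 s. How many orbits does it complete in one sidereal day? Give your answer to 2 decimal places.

Semi-major axis a = 6378 + 1040 = 7418 km. Period T = 2π√(a³/μ) = 2π√(7418³/398600) = 6358.3 s = 105.97 min.
Orbits per sidereal day = 86164 / 6358.3 = 13.551.

13.55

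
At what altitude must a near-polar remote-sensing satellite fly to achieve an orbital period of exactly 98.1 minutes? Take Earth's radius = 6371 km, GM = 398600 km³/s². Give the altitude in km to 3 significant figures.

T = 98.1 min = 5886.0 s.
From T = 2π√(a³/μ): a = (μ T²/4π²)^(1/3) = (398600 × 5886.0² / 4π²)^(1/3) = 7046 km.
Altitude h = a − R = 7046 − 6371 = 675 km.

675 km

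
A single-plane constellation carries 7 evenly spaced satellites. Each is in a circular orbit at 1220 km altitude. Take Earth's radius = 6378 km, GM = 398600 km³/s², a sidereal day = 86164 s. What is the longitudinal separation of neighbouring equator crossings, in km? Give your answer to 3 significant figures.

438 km

Semi-major axis a = 6378 + 1220 = 7598 km. Period T = 2π√(a³/μ) = 2π√(7598³/398600) = 6591.1 s = 109.85 min.
Single-satellite node shift = (6591.1/86164) × 360° = 27.54°.
With 7 satellites evenly phased, successive equator crossings are 27.54/7 = 3.934° apart.
That is 3.934 × 111.3 = 438 km at the equator.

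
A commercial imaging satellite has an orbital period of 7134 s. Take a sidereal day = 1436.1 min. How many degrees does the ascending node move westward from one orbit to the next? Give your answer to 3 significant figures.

29.8°

During one orbit Earth rotates (7134.0 / 86166) × 360° = 29.81°.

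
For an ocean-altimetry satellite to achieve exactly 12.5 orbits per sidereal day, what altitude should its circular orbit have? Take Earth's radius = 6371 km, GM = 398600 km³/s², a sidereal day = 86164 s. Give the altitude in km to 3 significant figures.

Required period T = 86164 / 12.5 = 6893.1 s.
From T = 2π√(a³/μ): a = (μ T²/4π²)^(1/3) = (398600 × 6893.1² / 4π²)^(1/3) = 7828 km.
Altitude h = a − R = 7828 − 6371 = 1457 km.

1460 km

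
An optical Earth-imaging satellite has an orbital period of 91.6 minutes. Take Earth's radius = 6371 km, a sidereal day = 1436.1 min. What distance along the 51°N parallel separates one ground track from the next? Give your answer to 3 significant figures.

1610 km

T = 91.6 min = 5496.0 s.
Node shift per orbit = (5496.0/86166) × 360° = 22.96°.
Equatorial spacing = 22.96 × 111.2 km/° = 2553 km.
At 51° latitude, spacing = 2553 × cos(51°) = 1607 km.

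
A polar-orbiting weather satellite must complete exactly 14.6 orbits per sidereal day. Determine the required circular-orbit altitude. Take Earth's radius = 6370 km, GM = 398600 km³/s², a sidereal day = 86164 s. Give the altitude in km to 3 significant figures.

688 km

Required period T = 86164 / 14.6 = 5901.6 s.
From T = 2π√(a³/μ): a = (μ T²/4π²)^(1/3) = (398600 × 5901.6² / 4π²)^(1/3) = 7058 km.
Altitude h = a − R = 7058 − 6370 = 688 km.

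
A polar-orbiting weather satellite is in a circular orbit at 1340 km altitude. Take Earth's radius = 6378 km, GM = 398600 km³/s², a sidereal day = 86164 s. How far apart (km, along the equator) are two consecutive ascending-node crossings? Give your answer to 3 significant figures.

Semi-major axis a = 6378 + 1340 = 7718 km. Period T = 2π√(a³/μ) = 2π√(7718³/398600) = 6747.9 s = 112.46 min.
During one orbit Earth rotates (6747.9 / 86164) × 360° = 28.19°.
At the equator that is 28.19° × (2π·6378/360) km/° = 28.19 × 111.3 = 3138 km.

3140 km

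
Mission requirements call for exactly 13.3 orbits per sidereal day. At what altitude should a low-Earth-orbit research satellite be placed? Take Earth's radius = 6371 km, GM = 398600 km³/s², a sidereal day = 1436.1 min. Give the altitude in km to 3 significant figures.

1140 km

Required period T = 86166 / 13.3 = 6478.6 s.
From T = 2π√(a³/μ): a = (μ T²/4π²)^(1/3) = (398600 × 6478.6² / 4π²)^(1/3) = 7511 km.
Altitude h = a − R = 7511 − 6371 = 1140 km.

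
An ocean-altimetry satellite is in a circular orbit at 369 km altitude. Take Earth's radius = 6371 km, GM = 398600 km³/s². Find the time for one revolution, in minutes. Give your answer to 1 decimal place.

Semi-major axis a = 6371 + 369 = 6740 km. Period T = 2π√(a³/μ) = 2π√(6740³/398600) = 5506.8 s = 91.78 min.

91.8 min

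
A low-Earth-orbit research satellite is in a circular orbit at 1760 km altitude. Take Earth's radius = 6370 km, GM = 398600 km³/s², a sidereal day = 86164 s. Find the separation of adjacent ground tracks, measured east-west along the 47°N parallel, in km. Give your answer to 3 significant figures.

2310 km

Semi-major axis a = 6370 + 1760 = 8130 km. Period T = 2π√(a³/μ) = 2π√(8130³/398600) = 7295.4 s = 121.59 min.
Node shift per orbit = (7295.4/86164) × 360° = 30.48°.
Equatorial spacing = 30.48 × 111.2 km/° = 3389 km.
At 47° latitude, spacing = 3389 × cos(47°) = 2311 km.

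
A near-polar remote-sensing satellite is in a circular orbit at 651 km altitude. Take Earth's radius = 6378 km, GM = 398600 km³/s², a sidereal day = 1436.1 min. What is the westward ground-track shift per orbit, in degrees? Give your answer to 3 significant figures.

Semi-major axis a = 6378 + 651 = 7029 km. Period T = 2π√(a³/μ) = 2π√(7029³/398600) = 5864.8 s = 97.75 min.
During one orbit Earth rotates (5864.8 / 86166) × 360° = 24.50°.

24.5°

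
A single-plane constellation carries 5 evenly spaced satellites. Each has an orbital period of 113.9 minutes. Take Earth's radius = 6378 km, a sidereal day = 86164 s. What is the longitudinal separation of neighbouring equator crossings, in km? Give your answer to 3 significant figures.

T = 113.9 min = 6834.0 s.
Single-satellite node shift = (6834.0/86164) × 360° = 28.55°.
With 5 satellites evenly phased, successive equator crossings are 28.55/5 = 5.711° apart.
That is 5.711 × 111.3 = 636 km at the equator.

636 km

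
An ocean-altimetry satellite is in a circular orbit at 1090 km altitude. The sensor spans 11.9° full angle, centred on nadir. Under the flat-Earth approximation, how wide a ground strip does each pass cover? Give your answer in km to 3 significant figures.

Half-angle = 11.9°/2 = 5.95°.
Swath width ≈ 2h·tan(θ/2) = 2 × 1090 × tan(5.95°) = 227.2 km.

227 km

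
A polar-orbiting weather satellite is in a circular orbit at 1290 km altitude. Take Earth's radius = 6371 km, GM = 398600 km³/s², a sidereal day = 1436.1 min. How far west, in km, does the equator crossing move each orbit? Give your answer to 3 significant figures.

3100 km

Semi-major axis a = 6371 + 1290 = 7661 km. Period T = 2π√(a³/μ) = 2π√(7661³/398600) = 6673.3 s = 111.22 min.
During one orbit Earth rotates (6673.3 / 86166) × 360° = 27.88°.
At the equator that is 27.88° × (2π·6371/360) km/° = 27.88 × 111.2 = 3100 km.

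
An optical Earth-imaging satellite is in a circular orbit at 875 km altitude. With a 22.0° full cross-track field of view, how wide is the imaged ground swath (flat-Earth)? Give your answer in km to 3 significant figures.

Half-angle = 22.0°/2 = 11°.
Swath width ≈ 2h·tan(θ/2) = 2 × 875 × tan(11°) = 340.2 km.

340 km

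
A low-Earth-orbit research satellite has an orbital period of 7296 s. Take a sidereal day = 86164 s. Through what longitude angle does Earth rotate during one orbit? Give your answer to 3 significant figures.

30.5°

During one orbit Earth rotates (7296.0 / 86164) × 360° = 30.48°.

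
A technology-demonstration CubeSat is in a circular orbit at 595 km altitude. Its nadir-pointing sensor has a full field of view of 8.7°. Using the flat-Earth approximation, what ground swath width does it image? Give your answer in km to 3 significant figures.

Half-angle = 8.7°/2 = 4.35°.
Swath width ≈ 2h·tan(θ/2) = 2 × 595 × tan(4.35°) = 90.5 km.

90.5 km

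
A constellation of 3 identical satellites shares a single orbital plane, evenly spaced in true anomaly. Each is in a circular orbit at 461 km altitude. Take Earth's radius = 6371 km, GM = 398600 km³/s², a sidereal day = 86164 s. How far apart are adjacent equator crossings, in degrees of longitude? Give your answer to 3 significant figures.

Semi-major axis a = 6371 + 461 = 6832 km. Period T = 2π√(a³/μ) = 2π√(6832³/398600) = 5620.0 s = 93.67 min.
Single-satellite node shift = (5620.0/86164) × 360° = 23.48°.
With 3 satellites evenly phased, successive equator crossings are 23.48/3 = 7.827° apart.

7.83°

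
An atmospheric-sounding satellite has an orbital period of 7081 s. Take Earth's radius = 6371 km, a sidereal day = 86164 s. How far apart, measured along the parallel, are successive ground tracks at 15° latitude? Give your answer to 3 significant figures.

Node shift per orbit = (7081.0/86164) × 360° = 29.58°.
Equatorial spacing = 29.58 × 111.2 km/° = 3290 km.
At 15° latitude, spacing = 3290 × cos(15°) = 3178 km.

3180 km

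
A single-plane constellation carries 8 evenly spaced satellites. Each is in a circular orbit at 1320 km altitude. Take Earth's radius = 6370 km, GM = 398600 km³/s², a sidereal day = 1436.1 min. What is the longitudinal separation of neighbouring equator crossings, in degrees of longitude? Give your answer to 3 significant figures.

Semi-major axis a = 6370 + 1320 = 7690 km. Period T = 2π√(a³/μ) = 2π√(7690³/398600) = 6711.2 s = 111.85 min.
Single-satellite node shift = (6711.2/86166) × 360° = 28.04°.
With 8 satellites evenly phased, successive equator crossings are 28.04/8 = 3.505° apart.

3.50°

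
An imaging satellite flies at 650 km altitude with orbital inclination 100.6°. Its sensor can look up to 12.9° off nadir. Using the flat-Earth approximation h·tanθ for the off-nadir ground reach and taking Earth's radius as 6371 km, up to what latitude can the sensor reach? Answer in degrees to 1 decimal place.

80.7°

Retrograde orbit: the ground track reaches ±(180° − i) = ±(180 − 100.6) = ±79.4°.
Sensor half-swath on the ground ≈ 650·tan(12.9°) = 149 km = 1.34° of latitude.
Maximum observable latitude ≈ 79.4 + 1.34 = 80.7°.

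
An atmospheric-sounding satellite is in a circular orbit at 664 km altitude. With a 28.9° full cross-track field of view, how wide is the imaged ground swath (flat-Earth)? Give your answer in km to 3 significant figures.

342 km

Half-angle = 28.9°/2 = 14.45°.
Swath width ≈ 2h·tan(θ/2) = 2 × 664 × tan(14.45°) = 342.2 km.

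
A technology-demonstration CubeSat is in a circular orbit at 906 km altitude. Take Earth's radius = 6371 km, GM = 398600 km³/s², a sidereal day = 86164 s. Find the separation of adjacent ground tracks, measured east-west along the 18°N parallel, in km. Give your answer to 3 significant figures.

2730 km

Semi-major axis a = 6371 + 906 = 7277 km. Period T = 2π√(a³/μ) = 2π√(7277³/398600) = 6177.9 s = 102.96 min.
Node shift per orbit = (6177.9/86164) × 360° = 25.81°.
Equatorial spacing = 25.81 × 111.2 km/° = 2870 km.
At 18° latitude, spacing = 2870 × cos(18°) = 2730 km.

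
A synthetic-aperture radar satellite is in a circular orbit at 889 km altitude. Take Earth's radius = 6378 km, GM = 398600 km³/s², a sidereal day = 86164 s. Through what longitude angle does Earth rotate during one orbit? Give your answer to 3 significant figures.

25.8°

Semi-major axis a = 6378 + 889 = 7267 km. Period T = 2π√(a³/μ) = 2π√(7267³/398600) = 6165.2 s = 102.75 min.
During one orbit Earth rotates (6165.2 / 86164) × 360° = 25.76°.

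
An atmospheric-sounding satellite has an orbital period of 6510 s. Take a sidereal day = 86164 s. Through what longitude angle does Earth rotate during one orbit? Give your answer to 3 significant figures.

During one orbit Earth rotates (6510.0 / 86164) × 360° = 27.20°.

27.2°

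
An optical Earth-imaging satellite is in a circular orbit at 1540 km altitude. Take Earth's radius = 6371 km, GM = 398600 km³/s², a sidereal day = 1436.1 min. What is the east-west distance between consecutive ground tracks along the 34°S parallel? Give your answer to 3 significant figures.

Semi-major axis a = 6371 + 1540 = 7911 km. Period T = 2π√(a³/μ) = 2π√(7911³/398600) = 7002.6 s = 116.71 min.
Node shift per orbit = (7002.6/86166) × 360° = 29.26°.
Equatorial spacing = 29.26 × 111.2 km/° = 3253 km.
At 34° latitude, spacing = 3253 × cos(34°) = 2697 km.

2700 km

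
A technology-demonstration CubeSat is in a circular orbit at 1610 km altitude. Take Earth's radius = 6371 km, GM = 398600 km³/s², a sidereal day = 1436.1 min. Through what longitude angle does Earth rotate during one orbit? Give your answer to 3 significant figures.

Semi-major axis a = 6371 + 1610 = 7981 km. Period T = 2π√(a³/μ) = 2π√(7981³/398600) = 7095.7 s = 118.26 min.
During one orbit Earth rotates (7095.7 / 86166) × 360° = 29.65°.

29.6°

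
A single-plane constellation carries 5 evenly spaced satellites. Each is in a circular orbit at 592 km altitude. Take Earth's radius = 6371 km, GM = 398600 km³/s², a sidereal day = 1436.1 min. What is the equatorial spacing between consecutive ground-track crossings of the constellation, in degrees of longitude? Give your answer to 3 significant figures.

4.83°

Semi-major axis a = 6371 + 592 = 6963 km. Period T = 2π√(a³/μ) = 2π√(6963³/398600) = 5782.4 s = 96.37 min.
Single-satellite node shift = (5782.4/86166) × 360° = 24.16°.
With 5 satellites evenly phased, successive equator crossings are 24.16/5 = 4.832° apart.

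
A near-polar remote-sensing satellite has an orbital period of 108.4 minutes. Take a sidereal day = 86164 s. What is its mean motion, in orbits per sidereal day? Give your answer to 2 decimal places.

13.25

T = 108.4 min = 6504.0 s.
Orbits per sidereal day = 86164 / 6504.0 = 13.248.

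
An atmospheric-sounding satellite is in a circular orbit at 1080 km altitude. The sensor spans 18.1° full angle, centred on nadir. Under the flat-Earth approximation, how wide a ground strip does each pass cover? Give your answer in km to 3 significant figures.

344 km

Half-angle = 18.1°/2 = 9.05°.
Swath width ≈ 2h·tan(θ/2) = 2 × 1080 × tan(9.05°) = 344.0 km.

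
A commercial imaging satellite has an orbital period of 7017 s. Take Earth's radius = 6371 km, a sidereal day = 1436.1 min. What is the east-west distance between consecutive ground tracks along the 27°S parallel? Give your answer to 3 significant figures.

Node shift per orbit = (7017.0/86166) × 360° = 29.32°.
Equatorial spacing = 29.32 × 111.2 km/° = 3260 km.
At 27° latitude, spacing = 3260 × cos(27°) = 2905 km.

2900 km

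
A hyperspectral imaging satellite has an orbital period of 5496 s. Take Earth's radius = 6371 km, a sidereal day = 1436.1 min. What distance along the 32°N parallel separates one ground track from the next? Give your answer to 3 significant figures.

2170 km

Node shift per orbit = (5496.0/86166) × 360° = 22.96°.
Equatorial spacing = 22.96 × 111.2 km/° = 2553 km.
At 32° latitude, spacing = 2553 × cos(32°) = 2165 km.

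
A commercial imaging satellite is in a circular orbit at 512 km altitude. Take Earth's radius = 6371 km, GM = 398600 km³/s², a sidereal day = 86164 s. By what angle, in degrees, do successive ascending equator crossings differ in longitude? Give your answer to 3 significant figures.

23.7°

Semi-major axis a = 6371 + 512 = 6883 km. Period T = 2π√(a³/μ) = 2π√(6883³/398600) = 5683.0 s = 94.72 min.
During one orbit Earth rotates (5683.0 / 86164) × 360° = 23.74°.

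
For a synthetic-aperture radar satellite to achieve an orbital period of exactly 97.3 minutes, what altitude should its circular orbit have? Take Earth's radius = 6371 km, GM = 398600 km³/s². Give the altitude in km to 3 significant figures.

T = 97.3 min = 5838.0 s.
From T = 2π√(a³/μ): a = (μ T²/4π²)^(1/3) = (398600 × 5838.0² / 4π²)^(1/3) = 7008 km.
Altitude h = a − R = 7008 − 6371 = 637 km.

637 km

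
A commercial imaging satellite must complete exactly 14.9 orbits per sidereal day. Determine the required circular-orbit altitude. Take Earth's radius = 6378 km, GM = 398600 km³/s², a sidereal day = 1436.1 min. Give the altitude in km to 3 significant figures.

Required period T = 86166 / 14.9 = 5783.0 s.
From T = 2π√(a³/μ): a = (μ T²/4π²)^(1/3) = (398600 × 5783.0² / 4π²)^(1/3) = 6963 km.
Altitude h = a − R = 6963 − 6378 = 585 km.

585 km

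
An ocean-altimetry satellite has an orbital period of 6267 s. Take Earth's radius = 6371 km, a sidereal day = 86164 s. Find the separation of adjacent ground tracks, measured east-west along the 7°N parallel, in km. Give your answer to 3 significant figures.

Node shift per orbit = (6267.0/86164) × 360° = 26.18°.
Equatorial spacing = 26.18 × 111.2 km/° = 2912 km.
At 7° latitude, spacing = 2912 × cos(7°) = 2890 km.

2890 km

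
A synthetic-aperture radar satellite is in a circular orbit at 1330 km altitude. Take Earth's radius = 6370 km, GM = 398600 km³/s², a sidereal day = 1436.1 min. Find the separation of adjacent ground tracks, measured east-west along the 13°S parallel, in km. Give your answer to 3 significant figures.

3040 km

Semi-major axis a = 6370 + 1330 = 7700 km. Period T = 2π√(a³/μ) = 2π√(7700³/398600) = 6724.3 s = 112.07 min.
Node shift per orbit = (6724.3/86166) × 360° = 28.09°.
Equatorial spacing = 28.09 × 111.2 km/° = 3123 km.
At 13° latitude, spacing = 3123 × cos(13°) = 3043 km.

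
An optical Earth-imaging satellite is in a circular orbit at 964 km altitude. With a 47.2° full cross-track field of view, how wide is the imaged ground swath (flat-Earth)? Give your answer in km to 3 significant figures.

842 km

Half-angle = 47.2°/2 = 23.6°.
Swath width ≈ 2h·tan(θ/2) = 2 × 964 × tan(23.6°) = 842.3 km.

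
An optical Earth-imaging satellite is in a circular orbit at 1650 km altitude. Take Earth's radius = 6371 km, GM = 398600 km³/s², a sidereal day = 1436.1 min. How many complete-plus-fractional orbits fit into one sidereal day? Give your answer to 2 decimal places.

Semi-major axis a = 6371 + 1650 = 8021 km. Period T = 2π√(a³/μ) = 2π√(8021³/398600) = 7149.1 s = 119.15 min.
Orbits per sidereal day = 86166 / 7149.1 = 12.053.

12.05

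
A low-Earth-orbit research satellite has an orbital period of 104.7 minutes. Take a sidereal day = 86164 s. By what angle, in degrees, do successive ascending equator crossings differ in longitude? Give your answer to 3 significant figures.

26.2°

T = 104.7 min = 6282.0 s.
During one orbit Earth rotates (6282.0 / 86164) × 360° = 26.25°.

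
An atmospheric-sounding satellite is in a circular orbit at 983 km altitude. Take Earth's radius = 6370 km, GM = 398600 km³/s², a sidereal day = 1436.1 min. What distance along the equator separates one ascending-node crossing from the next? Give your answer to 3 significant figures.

Semi-major axis a = 6370 + 983 = 7353 km. Period T = 2π√(a³/μ) = 2π√(7353³/398600) = 6274.9 s = 104.58 min.
During one orbit Earth rotates (6274.9 / 86166) × 360° = 26.22°.
At the equator that is 26.22° × (2π·6370/360) km/° = 26.22 × 111.2 = 2915 km.

2910 km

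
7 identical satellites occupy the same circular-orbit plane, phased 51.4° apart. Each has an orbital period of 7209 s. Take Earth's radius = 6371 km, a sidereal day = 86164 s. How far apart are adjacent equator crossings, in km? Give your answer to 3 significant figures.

Single-satellite node shift = (7209.0/86164) × 360° = 30.12°.
With 7 satellites evenly phased, successive equator crossings are 30.12/7 = 4.303° apart.
That is 4.303 × 111.2 = 478 km at the equator.

478 km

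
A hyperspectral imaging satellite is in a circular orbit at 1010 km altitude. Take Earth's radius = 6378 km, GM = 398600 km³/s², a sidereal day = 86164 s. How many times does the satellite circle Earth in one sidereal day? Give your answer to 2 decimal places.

Semi-major axis a = 6378 + 1010 = 7388 km. Period T = 2π√(a³/μ) = 2π√(7388³/398600) = 6319.8 s = 105.33 min.
Orbits per sidereal day = 86164 / 6319.8 = 13.634.

13.63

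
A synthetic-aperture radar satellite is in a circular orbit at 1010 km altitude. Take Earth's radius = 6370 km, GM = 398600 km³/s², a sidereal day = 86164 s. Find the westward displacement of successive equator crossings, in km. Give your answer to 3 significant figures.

Semi-major axis a = 6370 + 1010 = 7380 km. Period T = 2π√(a³/μ) = 2π√(7380³/398600) = 6309.5 s = 105.16 min.
During one orbit Earth rotates (6309.5 / 86164) × 360° = 26.36°.
At the equator that is 26.36° × (2π·6370/360) km/° = 26.36 × 111.2 = 2931 km.

2930 km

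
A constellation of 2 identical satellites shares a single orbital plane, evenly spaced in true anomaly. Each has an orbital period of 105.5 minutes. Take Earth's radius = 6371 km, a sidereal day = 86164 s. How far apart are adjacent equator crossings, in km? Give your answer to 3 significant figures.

1470 km

T = 105.5 min = 6330.0 s.
Single-satellite node shift = (6330.0/86164) × 360° = 26.45°.
With 2 satellites evenly phased, successive equator crossings are 26.45/2 = 13.224° apart.
That is 13.224 × 111.2 = 1470 km at the equator.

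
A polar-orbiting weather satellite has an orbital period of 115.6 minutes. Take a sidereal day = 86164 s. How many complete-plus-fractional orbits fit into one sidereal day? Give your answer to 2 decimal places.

12.42

T = 115.6 min = 6936.0 s.
Orbits per sidereal day = 86164 / 6936.0 = 12.423.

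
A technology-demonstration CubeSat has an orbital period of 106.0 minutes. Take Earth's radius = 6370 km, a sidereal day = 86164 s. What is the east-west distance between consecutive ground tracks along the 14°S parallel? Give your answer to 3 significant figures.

2870 km

T = 106.0 min = 6360.0 s.
Node shift per orbit = (6360.0/86164) × 360° = 26.57°.
Equatorial spacing = 26.57 × 111.2 km/° = 2954 km.
At 14° latitude, spacing = 2954 × cos(14°) = 2867 km.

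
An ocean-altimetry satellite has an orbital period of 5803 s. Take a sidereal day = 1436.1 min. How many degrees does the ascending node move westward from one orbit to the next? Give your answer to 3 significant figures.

24.2°

During one orbit Earth rotates (5803.0 / 86166) × 360° = 24.24°.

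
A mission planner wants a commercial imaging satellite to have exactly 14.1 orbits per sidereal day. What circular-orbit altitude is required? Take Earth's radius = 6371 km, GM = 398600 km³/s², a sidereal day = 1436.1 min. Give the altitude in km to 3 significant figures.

Required period T = 86166 / 14.1 = 6111.1 s.
From T = 2π√(a³/μ): a = (μ T²/4π²)^(1/3) = (398600 × 6111.1² / 4π²)^(1/3) = 7224 km.
Altitude h = a − R = 7224 − 6371 = 853 km.

853 km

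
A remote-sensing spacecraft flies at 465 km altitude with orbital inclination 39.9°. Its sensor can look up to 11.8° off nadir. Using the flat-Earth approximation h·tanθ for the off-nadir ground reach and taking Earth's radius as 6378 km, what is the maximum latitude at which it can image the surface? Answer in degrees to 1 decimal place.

For a prograde orbit the ground track reaches latitude ±i = ±39.9°.
Sensor half-swath on the ground ≈ 465·tan(11.8°) = 97 km = 0.87° of latitude.
Maximum observable latitude ≈ 39.9 + 0.87 = 40.8°.

40.8°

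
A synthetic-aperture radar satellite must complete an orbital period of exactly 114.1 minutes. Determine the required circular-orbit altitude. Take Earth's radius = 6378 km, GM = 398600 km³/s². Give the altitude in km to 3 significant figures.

1410 km

T = 114.1 min = 6846.0 s.
From T = 2π√(a³/μ): a = (μ T²/4π²)^(1/3) = (398600 × 6846.0² / 4π²)^(1/3) = 7793 km.
Altitude h = a − R = 7793 − 6378 = 1415 km.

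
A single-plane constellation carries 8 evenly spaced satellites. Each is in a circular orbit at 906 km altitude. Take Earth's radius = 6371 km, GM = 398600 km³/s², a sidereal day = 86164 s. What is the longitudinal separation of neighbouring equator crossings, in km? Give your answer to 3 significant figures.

Semi-major axis a = 6371 + 906 = 7277 km. Period T = 2π√(a³/μ) = 2π√(7277³/398600) = 6177.9 s = 102.96 min.
Single-satellite node shift = (6177.9/86164) × 360° = 25.81°.
With 8 satellites evenly phased, successive equator crossings are 25.81/8 = 3.226° apart.
That is 3.226 × 111.2 = 359 km at the equator.

359 km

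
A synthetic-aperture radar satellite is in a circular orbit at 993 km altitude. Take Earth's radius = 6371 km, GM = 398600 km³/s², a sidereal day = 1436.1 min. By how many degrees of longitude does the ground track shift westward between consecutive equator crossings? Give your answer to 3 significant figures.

Semi-major axis a = 6371 + 993 = 7364 km. Period T = 2π√(a³/μ) = 2π√(7364³/398600) = 6289.0 s = 104.82 min.
During one orbit Earth rotates (6289.0 / 86166) × 360° = 26.28°.

26.3°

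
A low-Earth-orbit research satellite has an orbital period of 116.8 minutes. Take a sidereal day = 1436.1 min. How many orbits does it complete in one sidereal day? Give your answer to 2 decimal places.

T = 116.8 min = 7008.0 s.
Orbits per sidereal day = 86166 / 7008.0 = 12.295.

12.30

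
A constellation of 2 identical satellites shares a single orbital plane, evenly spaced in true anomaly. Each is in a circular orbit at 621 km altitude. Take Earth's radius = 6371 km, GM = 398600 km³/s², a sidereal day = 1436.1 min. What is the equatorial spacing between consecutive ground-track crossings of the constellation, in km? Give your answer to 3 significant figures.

1350 km

Semi-major axis a = 6371 + 621 = 6992 km. Period T = 2π√(a³/μ) = 2π√(6992³/398600) = 5818.5 s = 96.98 min.
Single-satellite node shift = (5818.5/86166) × 360° = 24.31°.
With 2 satellites evenly phased, successive equator crossings are 24.31/2 = 12.155° apart.
That is 12.155 × 111.2 = 1352 km at the equator.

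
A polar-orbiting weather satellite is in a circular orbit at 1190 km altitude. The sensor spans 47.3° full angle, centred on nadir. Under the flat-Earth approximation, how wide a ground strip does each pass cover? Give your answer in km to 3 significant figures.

1040 km

Half-angle = 47.3°/2 = 23.65°.
Swath width ≈ 2h·tan(θ/2) = 2 × 1190 × tan(23.65°) = 1042.3 km.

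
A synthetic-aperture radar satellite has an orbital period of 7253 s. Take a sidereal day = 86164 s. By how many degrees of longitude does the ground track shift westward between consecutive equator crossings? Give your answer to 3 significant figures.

30.3°

During one orbit Earth rotates (7253.0 / 86164) × 360° = 30.30°.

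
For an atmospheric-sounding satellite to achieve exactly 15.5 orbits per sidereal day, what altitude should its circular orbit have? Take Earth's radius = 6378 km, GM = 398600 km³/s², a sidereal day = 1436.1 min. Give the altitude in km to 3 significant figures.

405 km

Required period T = 86166 / 15.5 = 5559.1 s.
From T = 2π√(a³/μ): a = (μ T²/4π²)^(1/3) = (398600 × 5559.1² / 4π²)^(1/3) = 6783 km.
Altitude h = a − R = 6783 − 6378 = 405 km.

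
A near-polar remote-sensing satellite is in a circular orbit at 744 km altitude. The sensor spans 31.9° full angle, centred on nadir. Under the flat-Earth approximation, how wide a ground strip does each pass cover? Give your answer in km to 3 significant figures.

Half-angle = 31.9°/2 = 15.95°.
Swath width ≈ 2h·tan(θ/2) = 2 × 744 × tan(15.95°) = 425.3 km.

425 km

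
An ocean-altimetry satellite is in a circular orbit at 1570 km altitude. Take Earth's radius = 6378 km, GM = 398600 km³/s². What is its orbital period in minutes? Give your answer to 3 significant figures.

118 min

Semi-major axis a = 6378 + 1570 = 7948 km. Period T = 2π√(a³/μ) = 2π√(7948³/398600) = 7051.8 s = 117.53 min.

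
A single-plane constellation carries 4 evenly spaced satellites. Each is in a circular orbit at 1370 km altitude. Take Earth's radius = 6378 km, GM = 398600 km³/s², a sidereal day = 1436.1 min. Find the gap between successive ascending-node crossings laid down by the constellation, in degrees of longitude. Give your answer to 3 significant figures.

Semi-major axis a = 6378 + 1370 = 7748 km. Period T = 2π√(a³/μ) = 2π√(7748³/398600) = 6787.3 s = 113.12 min.
Single-satellite node shift = (6787.3/86166) × 360° = 28.36°.
With 4 satellites evenly phased, successive equator crossings are 28.36/4 = 7.089° apart.

7.09°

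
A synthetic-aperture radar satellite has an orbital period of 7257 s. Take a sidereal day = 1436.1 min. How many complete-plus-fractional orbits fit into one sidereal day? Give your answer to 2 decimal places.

11.87

Orbits per sidereal day = 86166 / 7257.0 = 11.874.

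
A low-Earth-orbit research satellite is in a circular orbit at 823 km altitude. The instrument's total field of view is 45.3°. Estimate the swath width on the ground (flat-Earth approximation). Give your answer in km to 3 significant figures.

687 km

Half-angle = 45.3°/2 = 22.65°.
Swath width ≈ 2h·tan(θ/2) = 2 × 823 × tan(22.65°) = 686.8 km.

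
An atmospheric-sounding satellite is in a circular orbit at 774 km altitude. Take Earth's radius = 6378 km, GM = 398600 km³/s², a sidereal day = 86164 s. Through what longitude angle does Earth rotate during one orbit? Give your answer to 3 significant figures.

Semi-major axis a = 6378 + 774 = 7152 km. Period T = 2π√(a³/μ) = 2π√(7152³/398600) = 6019.4 s = 100.32 min.
During one orbit Earth rotates (6019.4 / 86164) × 360° = 25.15°.

25.1°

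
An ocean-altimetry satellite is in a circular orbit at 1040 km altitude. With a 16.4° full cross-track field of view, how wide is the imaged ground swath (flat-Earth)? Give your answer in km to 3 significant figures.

Half-angle = 16.4°/2 = 8.2°.
Swath width ≈ 2h·tan(θ/2) = 2 × 1040 × tan(8.2°) = 299.7 km.

300 km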